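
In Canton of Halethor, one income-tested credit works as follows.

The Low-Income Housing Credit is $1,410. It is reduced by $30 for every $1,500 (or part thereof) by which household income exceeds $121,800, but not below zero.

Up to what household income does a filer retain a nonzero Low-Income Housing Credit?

$190,800

After 46 increments the reduction is 46 × $30 = $1,380, leaving $30; one more increment wipes it out. Increment 46 ends at excess 46 × $1,500 = $69,000, so the highest qualifying income is $121,800 + $69,000 = $190,800.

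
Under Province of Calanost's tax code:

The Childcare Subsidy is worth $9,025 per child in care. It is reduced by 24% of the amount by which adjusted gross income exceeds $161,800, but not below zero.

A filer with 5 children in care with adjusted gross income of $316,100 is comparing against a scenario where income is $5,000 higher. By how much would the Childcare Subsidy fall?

At $316,100 — base = 5 × $9,025 = $45,125. 24% of the $154,300 excess over $161,800 is $37,032; credit = $45,125 − $37,032 = $8,093.
At $321,100 — base = 5 × $9,025 = $45,125. 24% of the $159,300 excess over $161,800 is $38,232; credit = $45,125 − $38,232 = $6,893.
Lost: $8,093 − $6,893 = $1,200.

$1,200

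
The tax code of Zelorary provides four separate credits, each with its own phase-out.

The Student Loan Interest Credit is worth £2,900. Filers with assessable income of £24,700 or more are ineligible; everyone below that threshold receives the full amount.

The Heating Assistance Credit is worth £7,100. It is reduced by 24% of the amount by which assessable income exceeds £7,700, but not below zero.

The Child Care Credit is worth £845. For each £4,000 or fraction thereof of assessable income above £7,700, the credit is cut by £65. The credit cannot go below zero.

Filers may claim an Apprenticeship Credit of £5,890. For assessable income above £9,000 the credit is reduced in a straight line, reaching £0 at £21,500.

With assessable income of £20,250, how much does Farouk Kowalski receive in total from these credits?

£8,162

Student Loan Interest Credit: £20,250 is below the £24,700 cutoff, so the full £2,900 applies.
Heating Assistance Credit: 24% of the £12,550 excess over £7,700 is £3,012; credit = £7,100 − £3,012 = £4,088.
Child Care Credit: income exceeds £7,700 by £12,550, which is 4 full-or-partial £4,000 increments; reduction = 4 × £65 = £260, leaving £585.
Apprenticeship Credit: £20,250 is £11,250 into a £12,500 phase-out range, leaving 1,250/12,500 of the credit: £5,890 × 1,250/12,500 = £589.
Total: £2,900 + £4,088 + £585 + £589 = £8,162.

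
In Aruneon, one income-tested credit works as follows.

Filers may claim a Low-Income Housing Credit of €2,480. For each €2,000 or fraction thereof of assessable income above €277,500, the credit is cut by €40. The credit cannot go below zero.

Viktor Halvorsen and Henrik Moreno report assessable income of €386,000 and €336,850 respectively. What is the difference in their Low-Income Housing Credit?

€1,000

Viktor (€386,000): Low-Income Housing Credit: income exceeds €277,500 by €108,500, which is 55 full-or-partial €2,000 increments; reduction = 55 × €40 = €2,200, leaving €280.
Henrik (€336,850): Low-Income Housing Credit: income exceeds €277,500 by €59,350, which is 30 full-or-partial €2,000 increments; reduction = 30 × €40 = €1,200, leaving €1,280.
Difference: |€280 − €1,280| = €1,000.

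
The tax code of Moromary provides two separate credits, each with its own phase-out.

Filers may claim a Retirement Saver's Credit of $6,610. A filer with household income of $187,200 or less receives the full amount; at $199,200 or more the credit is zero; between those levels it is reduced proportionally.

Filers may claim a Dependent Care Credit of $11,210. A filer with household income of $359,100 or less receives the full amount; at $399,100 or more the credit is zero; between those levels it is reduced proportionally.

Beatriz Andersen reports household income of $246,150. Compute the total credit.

$11,210

Retirement Saver's Credit: $246,150 is at or above $199,200, so the credit is $0.
Dependent Care Credit: $246,150 is at or below the $359,100 threshold, so the full $11,210 applies.
Total: $0 + $11,210 = $11,210.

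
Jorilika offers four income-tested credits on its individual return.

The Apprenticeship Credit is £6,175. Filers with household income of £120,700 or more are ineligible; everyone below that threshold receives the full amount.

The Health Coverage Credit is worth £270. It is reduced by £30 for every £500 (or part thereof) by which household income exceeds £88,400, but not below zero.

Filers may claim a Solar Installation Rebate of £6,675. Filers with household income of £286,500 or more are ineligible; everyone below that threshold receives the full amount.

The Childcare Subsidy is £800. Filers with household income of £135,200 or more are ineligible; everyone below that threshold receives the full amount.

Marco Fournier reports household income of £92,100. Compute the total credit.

£13,680

Apprenticeship Credit: £92,100 is below the £120,700 cutoff, so the full £6,175 applies.
Health Coverage Credit: income exceeds £88,400 by £3,700, which is 8 full-or-partial £500 increments; reduction = 8 × £30 = £240, leaving £30.
Solar Installation Rebate: £92,100 is below the £286,500 cutoff, so the full £6,675 applies.
Childcare Subsidy: £92,100 is below the £135,200 cutoff, so the full £800 applies.
Total: £6,175 + £30 + £6,675 + £800 = £13,680.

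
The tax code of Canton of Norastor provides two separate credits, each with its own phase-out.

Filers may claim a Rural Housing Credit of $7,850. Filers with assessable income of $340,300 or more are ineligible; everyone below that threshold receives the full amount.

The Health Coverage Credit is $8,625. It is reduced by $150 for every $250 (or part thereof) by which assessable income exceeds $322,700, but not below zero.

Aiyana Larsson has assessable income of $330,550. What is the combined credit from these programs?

$11,675

Rural Housing Credit: $330,550 is below the $340,300 cutoff, so the full $7,850 applies.
Health Coverage Credit: income exceeds $322,700 by $7,850, which is 32 full-or-partial $250 increments; reduction = 32 × $150 = $4,800, leaving $3,825.
Total: $7,850 + $3,825 = $11,675.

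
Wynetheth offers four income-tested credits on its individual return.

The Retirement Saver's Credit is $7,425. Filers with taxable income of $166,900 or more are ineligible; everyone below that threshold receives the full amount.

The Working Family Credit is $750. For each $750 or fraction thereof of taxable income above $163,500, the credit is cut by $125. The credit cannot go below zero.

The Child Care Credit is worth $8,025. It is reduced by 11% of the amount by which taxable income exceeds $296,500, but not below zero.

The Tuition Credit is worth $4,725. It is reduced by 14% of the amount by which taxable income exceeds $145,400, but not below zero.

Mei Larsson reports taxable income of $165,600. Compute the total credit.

$17,722

Retirement Saver's Credit: $165,600 is below the $166,900 cutoff, so the full $7,425 applies.
Working Family Credit: income exceeds $163,500 by $2,100, which is 3 full-or-partial $750 increments; reduction = 3 × $125 = $375, leaving $375.
Child Care Credit: $165,600 is at or below the $296,500 threshold, so the full $8,025 applies.
Tuition Credit: 14% of the $20,200 excess over $145,400 is $2,828; credit = $4,725 − $2,828 = $1,897.
Total: $7,425 + $375 + $8,025 + $1,897 = $17,722.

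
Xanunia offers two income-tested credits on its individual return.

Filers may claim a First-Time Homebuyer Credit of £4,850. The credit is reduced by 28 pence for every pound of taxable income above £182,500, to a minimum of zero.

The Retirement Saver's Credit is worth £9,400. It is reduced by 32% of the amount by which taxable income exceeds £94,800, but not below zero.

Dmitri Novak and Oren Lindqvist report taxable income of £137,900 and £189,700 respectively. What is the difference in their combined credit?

£2,016

Dmitri (£137,900): First-Time Homebuyer Credit: £137,900 is at or below the £182,500 threshold, so the full £4,850 applies. Retirement Saver's Credit: 32% of the £43,100 excess over £94,800 is £13,792 ≥ base, so the credit is £0. total £4,850 + £0 = £4,850
Oren (£189,700): First-Time Homebuyer Credit: 28% of the £7,200 excess over £182,500 is £2,016; credit = £4,850 − £2,016 = £2,834. Retirement Saver's Credit: 32% of the £94,900 excess over £94,800 is £30,368 ≥ base, so the credit is £0. total £2,834 + £0 = £2,834
Difference: |£4,850 − £2,834| = £2,016.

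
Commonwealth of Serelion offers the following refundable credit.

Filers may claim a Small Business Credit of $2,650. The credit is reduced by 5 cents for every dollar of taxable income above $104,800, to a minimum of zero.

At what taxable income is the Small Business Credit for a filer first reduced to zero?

The credit falls by 5% of each dollar above $104,800, so it reaches zero when the excess is $2,650 / 5% = $53,000: income = $104,800 + $53,000 = $157,800.

$157,800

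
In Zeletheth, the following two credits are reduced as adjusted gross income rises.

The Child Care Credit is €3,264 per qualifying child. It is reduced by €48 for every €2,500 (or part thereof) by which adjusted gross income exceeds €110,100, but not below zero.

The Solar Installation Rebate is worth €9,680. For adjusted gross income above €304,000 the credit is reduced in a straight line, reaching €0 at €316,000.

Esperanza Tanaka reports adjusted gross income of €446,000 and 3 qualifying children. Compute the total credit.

€3,312

Child Care Credit: base = 3 × €3,264 = €9,792. income exceeds €110,100 by €335,900, which is 135 full-or-partial €2,500 increments; reduction = 135 × €48 = €6,480, leaving €3,312.
Solar Installation Rebate: €446,000 is at or above €316,000, so the credit is €0.
Total: €3,312 + €0 = €3,312.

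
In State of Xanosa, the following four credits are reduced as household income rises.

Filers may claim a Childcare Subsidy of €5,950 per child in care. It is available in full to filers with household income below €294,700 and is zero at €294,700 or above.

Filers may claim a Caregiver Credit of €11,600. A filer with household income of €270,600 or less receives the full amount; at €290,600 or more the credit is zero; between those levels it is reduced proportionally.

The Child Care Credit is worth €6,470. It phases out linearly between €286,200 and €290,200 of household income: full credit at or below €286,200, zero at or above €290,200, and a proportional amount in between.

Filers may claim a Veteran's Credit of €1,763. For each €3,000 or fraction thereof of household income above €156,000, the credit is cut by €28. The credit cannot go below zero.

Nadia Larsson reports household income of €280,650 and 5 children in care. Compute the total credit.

Childcare Subsidy: base = 5 × €5,950 = €29,750. €280,650 is below the €294,700 cutoff, so the full €29,750 applies.
Caregiver Credit: €280,650 is €10,050 into a €20,000 phase-out range, leaving 9,950/20,000 of the credit: €11,600 × 9,950/20,000 = €5,771.
Child Care Credit: €280,650 is at or below the €286,200 threshold, so the full €6,470 applies.
Veteran's Credit: income exceeds €156,000 by €124,650, which is 42 full-or-partial €3,000 increments; reduction = 42 × €28 = €1,176, leaving €587.
Total: €29,750 + €5,771 + €6,470 + €587 = €42,578.

€42,578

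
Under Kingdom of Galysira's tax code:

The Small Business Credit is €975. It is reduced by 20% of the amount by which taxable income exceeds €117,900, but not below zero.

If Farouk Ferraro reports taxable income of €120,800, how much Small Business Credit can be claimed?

Small Business Credit: 20% of the €2,900 excess over €117,900 is €580; credit = €975 − €580 = €395.

€395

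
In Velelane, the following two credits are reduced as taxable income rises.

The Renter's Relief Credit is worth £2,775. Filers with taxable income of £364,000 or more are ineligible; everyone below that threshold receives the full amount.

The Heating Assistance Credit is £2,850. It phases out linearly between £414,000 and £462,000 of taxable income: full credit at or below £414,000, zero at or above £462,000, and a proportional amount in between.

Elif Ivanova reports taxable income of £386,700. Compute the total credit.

£2,850

Renter's Relief Credit: £386,700 meets or exceeds the £364,000 cutoff, so the credit is £0.
Heating Assistance Credit: £386,700 is at or below the £414,000 threshold, so the full £2,850 applies.
Total: £0 + £2,850 = £2,850.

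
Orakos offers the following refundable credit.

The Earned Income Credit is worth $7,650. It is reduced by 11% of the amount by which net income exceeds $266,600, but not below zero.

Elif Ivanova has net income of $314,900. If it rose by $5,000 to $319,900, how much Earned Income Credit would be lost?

$550

At $314,900 — 11% of the $48,300 excess over $266,600 is $5,313; credit = $7,650 − $5,313 = $2,337.
At $319,900 — 11% of the $53,300 excess over $266,600 is $5,863; credit = $7,650 − $5,863 = $1,787.
Lost: $2,337 − $1,787 = $550.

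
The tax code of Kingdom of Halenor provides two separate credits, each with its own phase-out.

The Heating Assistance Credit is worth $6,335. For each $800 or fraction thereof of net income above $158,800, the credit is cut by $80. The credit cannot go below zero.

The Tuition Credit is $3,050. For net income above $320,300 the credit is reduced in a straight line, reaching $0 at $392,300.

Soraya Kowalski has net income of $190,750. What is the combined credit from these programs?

Heating Assistance Credit: income exceeds $158,800 by $31,950, which is 40 full-or-partial $800 increments; reduction = 40 × $80 = $3,200, leaving $3,135.
Tuition Credit: $190,750 is at or below the $320,300 threshold, so the full $3,050 applies.
Total: $3,135 + $3,050 = $6,185.

$6,185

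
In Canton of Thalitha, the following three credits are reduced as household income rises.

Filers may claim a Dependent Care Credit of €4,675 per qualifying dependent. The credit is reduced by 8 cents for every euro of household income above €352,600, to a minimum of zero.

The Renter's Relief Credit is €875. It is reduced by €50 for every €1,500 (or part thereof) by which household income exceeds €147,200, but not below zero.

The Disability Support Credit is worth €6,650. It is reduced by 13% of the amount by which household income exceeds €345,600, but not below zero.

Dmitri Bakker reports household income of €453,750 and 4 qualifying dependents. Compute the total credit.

Dependent Care Credit: base = 4 × €4,675 = €18,700. 8% of the €101,150 excess over €352,600 is €8,092; credit = €18,700 − €8,092 = €10,608.
Renter's Relief Credit: income exceeds €147,200 by €306,550 → 205 increments × €50 = €10,250 ≥ base, so the credit is €0.
Disability Support Credit: 13% of the €108,150 excess over €345,600 is €14,059.50 ≥ base, so the credit is €0.
Total: €10,608 + €0 + €0 = €10,608.

€10,608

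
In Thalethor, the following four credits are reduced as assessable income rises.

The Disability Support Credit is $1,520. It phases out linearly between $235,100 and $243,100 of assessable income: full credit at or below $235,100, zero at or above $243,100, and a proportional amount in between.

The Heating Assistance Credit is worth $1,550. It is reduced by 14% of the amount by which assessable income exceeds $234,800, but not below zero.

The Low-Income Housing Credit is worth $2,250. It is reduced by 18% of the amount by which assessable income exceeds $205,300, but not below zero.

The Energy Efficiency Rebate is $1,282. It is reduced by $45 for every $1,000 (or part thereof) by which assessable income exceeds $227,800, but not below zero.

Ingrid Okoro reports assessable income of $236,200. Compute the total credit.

Disability Support Credit: $236,200 is $1,100 into a $8,000 phase-out range, leaving 6,900/8,000 of the credit: $1,520 × 6,900/8,000 = $1,311.
Heating Assistance Credit: 14% of the $1,400 excess over $234,800 is $196; credit = $1,550 − $196 = $1,354.
Low-Income Housing Credit: 18% of the $30,900 excess over $205,300 is $5,562 ≥ base, so the credit is $0.
Energy Efficiency Rebate: income exceeds $227,800 by $8,400, which is 9 full-or-partial $1,000 increments; reduction = 9 × $45 = $405, leaving $877.
Total: $1,311 + $1,354 + $0 + $877 = $3,542.

$3,542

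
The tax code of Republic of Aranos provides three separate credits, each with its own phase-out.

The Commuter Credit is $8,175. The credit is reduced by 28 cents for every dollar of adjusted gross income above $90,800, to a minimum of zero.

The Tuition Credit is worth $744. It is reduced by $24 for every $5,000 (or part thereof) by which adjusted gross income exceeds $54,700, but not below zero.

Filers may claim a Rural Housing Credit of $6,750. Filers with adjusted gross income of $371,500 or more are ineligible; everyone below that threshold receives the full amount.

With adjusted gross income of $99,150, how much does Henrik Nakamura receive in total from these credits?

$13,115

Commuter Credit: 28% of the $8,350 excess over $90,800 is $2,338; credit = $8,175 − $2,338 = $5,837.
Tuition Credit: income exceeds $54,700 by $44,450, which is 9 full-or-partial $5,000 increments; reduction = 9 × $24 = $216, leaving $528.
Rural Housing Credit: $99,150 is below the $371,500 cutoff, so the full $6,750 applies.
Total: $5,837 + $528 + $6,750 = $13,115.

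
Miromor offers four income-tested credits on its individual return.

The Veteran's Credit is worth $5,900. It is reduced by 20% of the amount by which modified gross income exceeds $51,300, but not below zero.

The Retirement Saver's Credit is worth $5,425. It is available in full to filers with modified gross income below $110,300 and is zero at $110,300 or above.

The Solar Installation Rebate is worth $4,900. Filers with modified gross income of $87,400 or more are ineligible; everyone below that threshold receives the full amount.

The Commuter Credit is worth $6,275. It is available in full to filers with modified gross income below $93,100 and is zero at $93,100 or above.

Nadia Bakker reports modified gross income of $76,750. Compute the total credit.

$17,410

Veteran's Credit: 20% of the $25,450 excess over $51,300 is $5,090; credit = $5,900 − $5,090 = $810.
Retirement Saver's Credit: $76,750 is below the $110,300 cutoff, so the full $5,425 applies.
Solar Installation Rebate: $76,750 is below the $87,400 cutoff, so the full $4,900 applies.
Commuter Credit: $76,750 is below the $93,100 cutoff, so the full $6,275 applies.
Total: $810 + $5,425 + $4,900 + $6,275 = $17,410.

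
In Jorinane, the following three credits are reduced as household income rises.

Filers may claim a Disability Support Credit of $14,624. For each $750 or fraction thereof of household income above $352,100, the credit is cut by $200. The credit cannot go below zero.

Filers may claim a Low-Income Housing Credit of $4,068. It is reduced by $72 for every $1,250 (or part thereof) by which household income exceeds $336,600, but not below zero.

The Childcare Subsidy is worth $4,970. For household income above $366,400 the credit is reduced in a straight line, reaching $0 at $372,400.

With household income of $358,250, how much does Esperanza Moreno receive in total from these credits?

Disability Support Credit: income exceeds $352,100 by $6,150, which is 9 full-or-partial $750 increments; reduction = 9 × $200 = $1,800, leaving $12,824.
Low-Income Housing Credit: income exceeds $336,600 by $21,650, which is 18 full-or-partial $1,250 increments; reduction = 18 × $72 = $1,296, leaving $2,772.
Childcare Subsidy: $358,250 is at or below the $366,400 threshold, so the full $4,970 applies.
Total: $12,824 + $2,772 + $4,970 = $20,566.

$20,566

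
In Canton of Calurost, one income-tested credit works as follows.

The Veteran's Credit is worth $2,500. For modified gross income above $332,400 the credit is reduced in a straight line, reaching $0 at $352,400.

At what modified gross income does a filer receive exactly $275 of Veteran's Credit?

$275 is 275/2,500 of the full $2,500, so 2,225/2,500 of the $20,000 range has been used: income = $332,400 + $20,000 × 2,225/2,500 = $350,200.

$350,200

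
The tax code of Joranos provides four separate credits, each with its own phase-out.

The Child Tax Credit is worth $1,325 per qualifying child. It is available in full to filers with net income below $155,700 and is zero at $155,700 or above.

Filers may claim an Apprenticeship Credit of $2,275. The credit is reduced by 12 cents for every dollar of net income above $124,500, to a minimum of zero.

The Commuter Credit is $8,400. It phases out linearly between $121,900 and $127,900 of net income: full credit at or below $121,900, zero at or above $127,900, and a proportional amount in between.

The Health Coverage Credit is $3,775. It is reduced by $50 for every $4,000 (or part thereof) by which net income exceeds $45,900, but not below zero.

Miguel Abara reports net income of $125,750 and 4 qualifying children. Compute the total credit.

Child Tax Credit: base = 4 × $1,325 = $5,300. $125,750 is below the $155,700 cutoff, so the full $5,300 applies.
Apprenticeship Credit: 12% of the $1,250 excess over $124,500 is $150; credit = $2,275 − $150 = $2,125.
Commuter Credit: $125,750 is $3,850 into a $6,000 phase-out range, leaving 2,150/6,000 of the credit: $8,400 × 2,150/6,000 = $3,010.
Health Coverage Credit: income exceeds $45,900 by $79,850, which is 20 full-or-partial $4,000 increments; reduction = 20 × $50 = $1,000, leaving $2,775.
Total: $5,300 + $2,125 + $3,010 + $2,775 = $13,210.

$13,210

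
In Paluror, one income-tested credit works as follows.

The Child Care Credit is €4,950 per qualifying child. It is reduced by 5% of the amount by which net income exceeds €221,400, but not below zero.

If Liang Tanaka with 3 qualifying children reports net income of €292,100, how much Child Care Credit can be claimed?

Child Care Credit: base = 3 × €4,950 = €14,850. 5% of the €70,700 excess over €221,400 is €3,535; credit = €14,850 − €3,535 = €11,315.

€11,315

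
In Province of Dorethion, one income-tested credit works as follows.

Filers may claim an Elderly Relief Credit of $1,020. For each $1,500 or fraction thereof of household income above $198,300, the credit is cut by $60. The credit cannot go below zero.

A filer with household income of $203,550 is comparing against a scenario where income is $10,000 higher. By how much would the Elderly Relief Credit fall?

$420

At $203,550 — income exceeds $198,300 by $5,250, which is 4 full-or-partial $1,500 increments; reduction = 4 × $60 = $240, leaving $780.
At $213,550 — income exceeds $198,300 by $15,250, which is 11 full-or-partial $1,500 increments; reduction = 11 × $60 = $660, leaving $360.
Lost: $780 − $360 = $420.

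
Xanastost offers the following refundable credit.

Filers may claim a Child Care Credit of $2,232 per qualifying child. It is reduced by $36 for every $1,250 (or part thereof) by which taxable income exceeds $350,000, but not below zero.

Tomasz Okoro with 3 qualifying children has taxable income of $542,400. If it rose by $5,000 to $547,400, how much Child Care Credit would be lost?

At $542,400 — base = 3 × $2,232 = $6,696. income exceeds $350,000 by $192,400, which is 154 full-or-partial $1,250 increments; reduction = 154 × $36 = $5,544, leaving $1,152.
At $547,400 — base = 3 × $2,232 = $6,696. income exceeds $350,000 by $197,400, which is 158 full-or-partial $1,250 increments; reduction = 158 × $36 = $5,688, leaving $1,008.
Lost: $1,152 − $1,008 = $144.

$144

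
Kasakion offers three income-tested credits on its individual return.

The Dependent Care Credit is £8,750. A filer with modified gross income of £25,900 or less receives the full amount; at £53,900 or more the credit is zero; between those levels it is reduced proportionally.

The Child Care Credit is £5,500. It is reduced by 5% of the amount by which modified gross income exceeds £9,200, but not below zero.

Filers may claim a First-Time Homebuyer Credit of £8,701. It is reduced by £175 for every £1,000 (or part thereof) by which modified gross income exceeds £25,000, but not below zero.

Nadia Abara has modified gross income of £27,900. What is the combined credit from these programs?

Dependent Care Credit: £27,900 is £2,000 into a £28,000 phase-out range, leaving 26,000/28,000 of the credit: £8,750 × 26,000/28,000 = £8,125.
Child Care Credit: 5% of the £18,700 excess over £9,200 is £935; credit = £5,500 − £935 = £4,565.
First-Time Homebuyer Credit: income exceeds £25,000 by £2,900, which is 3 full-or-partial £1,000 increments; reduction = 3 × £175 = £525, leaving £8,176.
Total: £8,125 + £4,565 + £8,176 = £20,866.

£20,866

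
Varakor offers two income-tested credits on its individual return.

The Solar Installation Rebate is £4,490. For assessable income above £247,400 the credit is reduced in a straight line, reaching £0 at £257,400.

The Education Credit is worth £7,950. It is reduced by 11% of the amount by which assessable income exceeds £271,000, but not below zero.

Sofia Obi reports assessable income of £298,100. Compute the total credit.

£4,969

Solar Installation Rebate: £298,100 is at or above £257,400, so the credit is £0.
Education Credit: 11% of the £27,100 excess over £271,000 is £2,981; credit = £7,950 − £2,981 = £4,969.
Total: £0 + £4,969 = £4,969.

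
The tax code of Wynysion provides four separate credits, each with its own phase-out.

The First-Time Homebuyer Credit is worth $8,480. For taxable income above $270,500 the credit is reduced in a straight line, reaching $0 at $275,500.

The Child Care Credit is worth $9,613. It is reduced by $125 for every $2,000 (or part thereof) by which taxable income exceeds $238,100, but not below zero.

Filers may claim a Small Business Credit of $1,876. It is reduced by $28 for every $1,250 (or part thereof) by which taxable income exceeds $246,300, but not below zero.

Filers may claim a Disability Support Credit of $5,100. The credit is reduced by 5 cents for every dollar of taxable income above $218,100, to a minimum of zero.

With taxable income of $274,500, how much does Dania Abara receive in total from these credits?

First-Time Homebuyer Credit: $274,500 is $4,000 into a $5,000 phase-out range, leaving 1,000/5,000 of the credit: $8,480 × 1,000/5,000 = $1,696.
Child Care Credit: income exceeds $238,100 by $36,400, which is 19 full-or-partial $2,000 increments; reduction = 19 × $125 = $2,375, leaving $7,238.
Small Business Credit: income exceeds $246,300 by $28,200, which is 23 full-or-partial $1,250 increments; reduction = 23 × $28 = $644, leaving $1,232.
Disability Support Credit: 5% of the $56,400 excess over $218,100 is $2,820; credit = $5,100 − $2,820 = $2,280.
Total: $1,696 + $7,238 + $1,232 + $2,280 = $12,446.

$12,446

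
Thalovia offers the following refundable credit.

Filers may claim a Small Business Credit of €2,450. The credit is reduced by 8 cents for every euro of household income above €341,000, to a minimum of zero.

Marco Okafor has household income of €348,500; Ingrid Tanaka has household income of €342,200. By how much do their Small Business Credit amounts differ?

Marco (€348,500): Small Business Credit: 8% of the €7,500 excess over €341,000 is €600; credit = €2,450 − €600 = €1,850.
Ingrid (€342,200): Small Business Credit: 8% of the €1,200 excess over €341,000 is €96; credit = €2,450 − €96 = €2,354.
Difference: |€1,850 − €2,354| = €504.

€504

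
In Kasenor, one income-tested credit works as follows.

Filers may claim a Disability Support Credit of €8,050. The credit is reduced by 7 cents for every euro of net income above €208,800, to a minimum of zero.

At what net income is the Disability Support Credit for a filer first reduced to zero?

€323,800

The credit falls by 7% of each euro above €208,800, so it reaches zero when the excess is €8,050 / 7% = €115,000: income = €208,800 + €115,000 = €323,800.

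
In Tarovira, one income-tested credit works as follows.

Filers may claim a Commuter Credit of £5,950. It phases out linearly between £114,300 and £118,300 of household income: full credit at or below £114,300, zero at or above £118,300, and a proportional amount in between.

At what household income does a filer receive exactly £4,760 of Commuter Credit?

£4,760 is 4,760/5,950 of the full £5,950, so 1,190/5,950 of the £4,000 range has been used: income = £114,300 + £4,000 × 1,190/5,950 = £115,100.

£115,100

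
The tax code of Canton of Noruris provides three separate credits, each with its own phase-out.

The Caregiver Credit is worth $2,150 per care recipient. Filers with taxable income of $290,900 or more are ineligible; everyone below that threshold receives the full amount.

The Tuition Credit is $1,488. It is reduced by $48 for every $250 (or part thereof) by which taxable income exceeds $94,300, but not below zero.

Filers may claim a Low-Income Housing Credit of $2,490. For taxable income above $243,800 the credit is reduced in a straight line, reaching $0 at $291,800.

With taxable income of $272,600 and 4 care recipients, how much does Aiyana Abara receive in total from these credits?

Caregiver Credit: base = 4 × $2,150 = $8,600. $272,600 is below the $290,900 cutoff, so the full $8,600 applies.
Tuition Credit: income exceeds $94,300 by $178,300 → 714 increments × $48 = $34,272 ≥ base, so the credit is $0.
Low-Income Housing Credit: $272,600 is $28,800 into a $48,000 phase-out range, leaving 19,200/48,000 of the credit: $2,490 × 19,200/48,000 = $996.
Total: $8,600 + $0 + $996 = $9,596.

$9,596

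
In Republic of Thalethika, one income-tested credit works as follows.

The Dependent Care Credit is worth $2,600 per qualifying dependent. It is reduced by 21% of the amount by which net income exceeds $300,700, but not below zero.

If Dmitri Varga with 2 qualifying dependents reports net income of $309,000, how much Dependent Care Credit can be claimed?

$3,457

Dependent Care Credit: base = 2 × $2,600 = $5,200. 21% of the $8,300 excess over $300,700 is $1,743; credit = $5,200 − $1,743 = $3,457.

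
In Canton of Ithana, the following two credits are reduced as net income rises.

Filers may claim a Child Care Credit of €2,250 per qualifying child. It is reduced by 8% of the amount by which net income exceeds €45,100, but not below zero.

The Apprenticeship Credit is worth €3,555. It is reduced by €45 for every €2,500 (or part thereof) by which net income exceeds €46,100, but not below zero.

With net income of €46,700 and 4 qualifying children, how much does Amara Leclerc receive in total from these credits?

€12,382

Child Care Credit: base = 4 × €2,250 = €9,000. 8% of the €1,600 excess over €45,100 is €128; credit = €9,000 − €128 = €8,872.
Apprenticeship Credit: income exceeds €46,100 by €600, which is 1 full-or-partial €2,500 increment; reduction = 1 × €45 = €45, leaving €3,510.
Total: €8,872 + €3,510 = €12,382.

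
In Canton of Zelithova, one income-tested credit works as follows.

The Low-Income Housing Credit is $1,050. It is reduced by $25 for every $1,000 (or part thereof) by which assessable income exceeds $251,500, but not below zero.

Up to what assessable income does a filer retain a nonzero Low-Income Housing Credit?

After 41 increments the reduction is 41 × $25 = $1,025, leaving $25; one more increment wipes it out. Increment 41 ends at excess 41 × $1,000 = $41,000, so the highest qualifying income is $251,500 + $41,000 = $292,500.

$292,500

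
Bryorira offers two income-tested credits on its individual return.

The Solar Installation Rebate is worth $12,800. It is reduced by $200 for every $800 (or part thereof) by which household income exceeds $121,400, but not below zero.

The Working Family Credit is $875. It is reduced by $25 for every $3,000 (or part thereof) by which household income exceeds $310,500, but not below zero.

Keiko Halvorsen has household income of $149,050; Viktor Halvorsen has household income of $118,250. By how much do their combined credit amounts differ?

$7,000

Keiko ($149,050): Solar Installation Rebate: income exceeds $121,400 by $27,650, which is 35 full-or-partial $800 increments; reduction = 35 × $200 = $7,000, leaving $5,800. Working Family Credit: $149,050 is at or below the $310,500 threshold, so the full $875 applies. total $5,800 + $875 = $6,675
Viktor ($118,250): Solar Installation Rebate: $118,250 is at or below the $121,400 threshold, so the full $12,800 applies. Working Family Credit: $118,250 is at or below the $310,500 threshold, so the full $875 applies. total $12,800 + $875 = $13,675
Difference: |$6,675 − $13,675| = $7,000.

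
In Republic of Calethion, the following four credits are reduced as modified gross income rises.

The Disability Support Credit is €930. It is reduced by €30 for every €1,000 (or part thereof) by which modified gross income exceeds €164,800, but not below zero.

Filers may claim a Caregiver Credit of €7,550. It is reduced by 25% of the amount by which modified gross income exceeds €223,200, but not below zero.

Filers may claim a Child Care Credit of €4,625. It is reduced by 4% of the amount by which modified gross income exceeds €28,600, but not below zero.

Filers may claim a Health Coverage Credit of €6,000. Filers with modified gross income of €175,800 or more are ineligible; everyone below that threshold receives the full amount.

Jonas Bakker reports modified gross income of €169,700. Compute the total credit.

€14,330

Disability Support Credit: income exceeds €164,800 by €4,900, which is 5 full-or-partial €1,000 increments; reduction = 5 × €30 = €150, leaving €780.
Caregiver Credit: €169,700 is at or below the €223,200 threshold, so the full €7,550 applies.
Child Care Credit: 4% of the €141,100 excess over €28,600 is €5,644 ≥ base, so the credit is €0.
Health Coverage Credit: €169,700 is below the €175,800 cutoff, so the full €6,000 applies.
Total: €780 + €7,550 + €0 + €6,000 = €14,330.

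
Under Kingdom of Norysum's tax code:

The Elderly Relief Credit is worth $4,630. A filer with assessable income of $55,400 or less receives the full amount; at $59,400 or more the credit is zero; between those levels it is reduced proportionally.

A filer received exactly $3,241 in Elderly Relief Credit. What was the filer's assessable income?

$3,241 is 3,241/4,630 of the full $4,630, so 1,389/4,630 of the $4,000 range has been used: income = $55,400 + $4,000 × 1,389/4,630 = $56,600.

$56,600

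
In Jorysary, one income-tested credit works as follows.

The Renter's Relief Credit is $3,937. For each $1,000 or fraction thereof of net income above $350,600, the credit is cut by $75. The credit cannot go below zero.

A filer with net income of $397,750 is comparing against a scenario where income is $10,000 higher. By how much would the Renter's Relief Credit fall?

At $397,750 — income exceeds $350,600 by $47,150, which is 48 full-or-partial $1,000 increments; reduction = 48 × $75 = $3,600, leaving $337.
At $407,750 — income exceeds $350,600 by $57,150 → 58 increments × $75 = $4,350 ≥ base, so the credit is $0.
Lost: $337 − $0 = $337.

$337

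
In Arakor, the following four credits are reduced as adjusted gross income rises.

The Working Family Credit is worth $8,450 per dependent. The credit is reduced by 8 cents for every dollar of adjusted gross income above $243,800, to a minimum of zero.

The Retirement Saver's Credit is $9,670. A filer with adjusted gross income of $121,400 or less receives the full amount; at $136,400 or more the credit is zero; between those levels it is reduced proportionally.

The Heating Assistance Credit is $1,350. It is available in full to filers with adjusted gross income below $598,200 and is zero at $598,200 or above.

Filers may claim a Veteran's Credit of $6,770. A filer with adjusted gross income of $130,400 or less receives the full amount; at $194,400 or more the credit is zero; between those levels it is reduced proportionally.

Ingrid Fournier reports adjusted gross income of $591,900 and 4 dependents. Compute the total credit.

Working Family Credit: base = 4 × $8,450 = $33,800. 8% of the $348,100 excess over $243,800 is $27,848; credit = $33,800 − $27,848 = $5,952.
Retirement Saver's Credit: $591,900 is at or above $136,400, so the credit is $0.
Heating Assistance Credit: $591,900 is below the $598,200 cutoff, so the full $1,350 applies.
Veteran's Credit: $591,900 is at or above $194,400, so the credit is $0.
Total: $5,952 + $0 + $1,350 + $0 = $7,302.

$7,302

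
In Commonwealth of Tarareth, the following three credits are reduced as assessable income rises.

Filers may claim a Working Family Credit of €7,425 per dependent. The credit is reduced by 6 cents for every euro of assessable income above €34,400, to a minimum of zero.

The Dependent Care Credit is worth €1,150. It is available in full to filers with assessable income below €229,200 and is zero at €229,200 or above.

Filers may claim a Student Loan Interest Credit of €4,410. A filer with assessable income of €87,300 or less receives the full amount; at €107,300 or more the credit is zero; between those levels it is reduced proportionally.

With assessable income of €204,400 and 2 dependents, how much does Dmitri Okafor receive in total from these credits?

Working Family Credit: base = 2 × €7,425 = €14,850. 6% of the €170,000 excess over €34,400 is €10,200; credit = €14,850 − €10,200 = €4,650.
Dependent Care Credit: €204,400 is below the €229,200 cutoff, so the full €1,150 applies.
Student Loan Interest Credit: €204,400 is at or above €107,300, so the credit is €0.
Total: €4,650 + €1,150 + €0 = €5,800.

€5,800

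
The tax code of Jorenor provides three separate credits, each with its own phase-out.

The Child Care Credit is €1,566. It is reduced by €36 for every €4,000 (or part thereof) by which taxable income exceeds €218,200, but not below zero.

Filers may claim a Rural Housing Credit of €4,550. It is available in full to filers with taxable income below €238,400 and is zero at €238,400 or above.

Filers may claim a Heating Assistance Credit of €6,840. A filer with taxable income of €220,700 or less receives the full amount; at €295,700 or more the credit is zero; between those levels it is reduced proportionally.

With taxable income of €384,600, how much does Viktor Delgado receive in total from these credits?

€54

Child Care Credit: income exceeds €218,200 by €166,400, which is 42 full-or-partial €4,000 increments; reduction = 42 × €36 = €1,512, leaving €54.
Rural Housing Credit: €384,600 meets or exceeds the €238,400 cutoff, so the credit is €0.
Heating Assistance Credit: €384,600 is at or above €295,700, so the credit is €0.
Total: €54 + €0 + €0 = €54.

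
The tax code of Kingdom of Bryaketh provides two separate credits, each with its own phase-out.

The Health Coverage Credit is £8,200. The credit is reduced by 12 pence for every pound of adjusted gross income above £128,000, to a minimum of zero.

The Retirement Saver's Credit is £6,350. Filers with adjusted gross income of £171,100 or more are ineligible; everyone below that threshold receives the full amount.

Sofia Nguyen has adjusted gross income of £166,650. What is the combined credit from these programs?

£9,912

Health Coverage Credit: 12% of the £38,650 excess over £128,000 is £4,638; credit = £8,200 − £4,638 = £3,562.
Retirement Saver's Credit: £166,650 is below the £171,100 cutoff, so the full £6,350 applies.
Total: £3,562 + £6,350 = £9,912.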